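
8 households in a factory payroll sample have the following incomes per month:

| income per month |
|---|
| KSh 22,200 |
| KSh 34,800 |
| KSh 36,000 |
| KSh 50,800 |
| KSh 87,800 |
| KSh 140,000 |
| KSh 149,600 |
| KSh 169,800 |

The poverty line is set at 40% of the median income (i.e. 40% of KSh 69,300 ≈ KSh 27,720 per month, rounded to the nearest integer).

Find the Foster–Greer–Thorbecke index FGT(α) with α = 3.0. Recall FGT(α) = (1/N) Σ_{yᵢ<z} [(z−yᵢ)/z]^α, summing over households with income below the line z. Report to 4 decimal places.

Incomes under z: KSh 22,200 (q = 1 of N = 8).
Relative gaps: (27720−22200)/27720 = 0.1991.
Raised to α = 3.0: 0.00790.
Sum = 0.007897; FGT(3.0) = 0.007897 / 8 = 0.0010.

0.0010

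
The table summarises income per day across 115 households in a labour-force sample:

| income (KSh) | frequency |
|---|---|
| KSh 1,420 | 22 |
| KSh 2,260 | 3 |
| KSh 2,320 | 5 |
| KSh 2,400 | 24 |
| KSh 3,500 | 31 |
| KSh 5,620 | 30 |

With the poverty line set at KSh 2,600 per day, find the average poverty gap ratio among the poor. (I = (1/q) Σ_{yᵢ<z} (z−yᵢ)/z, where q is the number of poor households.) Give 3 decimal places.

0.236

Below the line: 22×KSh 1,420, 3×KSh 2,260, 5×KSh 2,320, 24×KSh 2,400 (q = 54 of N = 115).
Relative gaps: 0.4538 (×22), 0.1308 (×3), 0.1077 (×5), 0.0769 (×24); sum = 12.761538.
The income-gap ratio divides by q (the poor only): 12.761538 / 54 = 0.236.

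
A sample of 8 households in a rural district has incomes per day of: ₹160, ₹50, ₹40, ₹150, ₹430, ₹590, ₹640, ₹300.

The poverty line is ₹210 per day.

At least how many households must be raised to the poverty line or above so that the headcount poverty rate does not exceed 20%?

Currently q = 4 of N = 8 are below the line (H = 0.500).
A headcount ratio of at most 20% allows at most ⌊0.20 × 8⌋ = 1 poor households.
So at least 4 − 1 = 3 must be lifted.

3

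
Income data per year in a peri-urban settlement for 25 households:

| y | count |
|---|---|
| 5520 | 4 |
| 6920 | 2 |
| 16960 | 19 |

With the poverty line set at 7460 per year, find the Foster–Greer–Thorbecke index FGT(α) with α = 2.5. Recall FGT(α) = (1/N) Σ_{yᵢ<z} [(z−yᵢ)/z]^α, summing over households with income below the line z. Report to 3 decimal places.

Incomes under z: 4×5520, 2×6920 (q = 6 of N = 25).
Relative gaps: (7460−5520)/7460 = 0.2601 (×4); (7460−6920)/7460 = 0.0724 (×2).
Raised to α = 2.5: 0.03449 (×4); 0.00141 (×2).
Sum = 0.140768; FGT(2.5) = 0.140768 / 25 = 0.006.

0.006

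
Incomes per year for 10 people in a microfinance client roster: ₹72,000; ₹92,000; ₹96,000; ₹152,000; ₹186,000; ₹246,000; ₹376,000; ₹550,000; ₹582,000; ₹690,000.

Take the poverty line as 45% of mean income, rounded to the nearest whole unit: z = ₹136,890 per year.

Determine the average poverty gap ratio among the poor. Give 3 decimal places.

Below the line: ₹72,000, ₹92,000, ₹96,000 (q = 3 of N = 10).
Shortfall ratios (z−y)/z: 0.4740, 0.3279, 0.2987; sum = 1.100665.
The income-gap ratio divides by q (the poor only): 1.100665 / 3 = 0.367.

0.367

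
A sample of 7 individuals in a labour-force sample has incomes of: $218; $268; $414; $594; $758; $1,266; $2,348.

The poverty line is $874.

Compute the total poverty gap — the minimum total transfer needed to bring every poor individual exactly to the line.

Incomes under z: $218, $268, $414, $594, $758 (q = 5 of N = 7).
Individual gaps: 874−218 = 656; 874−268 = 606; 874−414 = 460; 874−594 = 280; 874−758 = 116.
Aggregate gap = $2,118.

$2,118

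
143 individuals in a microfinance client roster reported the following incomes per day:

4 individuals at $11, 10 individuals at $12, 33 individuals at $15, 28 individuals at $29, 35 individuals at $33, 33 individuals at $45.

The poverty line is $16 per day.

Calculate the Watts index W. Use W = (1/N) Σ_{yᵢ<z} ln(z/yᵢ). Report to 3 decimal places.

Below z: 4×$11, 10×$12, 33×$15 (q = 47 of N = 143).
Log shortfalls: ln(16/11) = 0.3747 (×4); ln(16/12) = 0.2877 (×10); ln(16/15) = 0.0645 (×33).
W = 6.505366 / 143 = 0.045.

0.045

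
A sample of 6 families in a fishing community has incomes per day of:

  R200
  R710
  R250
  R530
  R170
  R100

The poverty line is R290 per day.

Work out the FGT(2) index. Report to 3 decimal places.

Below z: R100, R170, R200, R250 (q = 4 of N = 6).
Gap ratios (z−y)/z: (290−100)/290 = 0.6552; (290−170)/290 = 0.4138; (290−200)/290 = 0.3103; (290−250)/290 = 0.1379.
Squared: 0.4293; 0.1712; 0.0963; 0.0190.
Sum = 0.715815; P₂ = 0.715815 / 6 = 0.119.

0.119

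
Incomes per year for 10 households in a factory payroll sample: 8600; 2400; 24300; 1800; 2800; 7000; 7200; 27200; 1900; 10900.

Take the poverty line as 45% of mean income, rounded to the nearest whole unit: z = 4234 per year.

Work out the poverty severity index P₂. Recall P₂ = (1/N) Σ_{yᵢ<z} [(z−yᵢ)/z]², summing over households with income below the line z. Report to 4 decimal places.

0.0937

Incomes under z: 1800, 1900, 2400, 2800 (q = 4 of N = 10).
Normalized shortfalls: (4234−1800)/4234 = 0.5749; (4234−1900)/4234 = 0.5513; (4234−2400)/4234 = 0.4332; (4234−2800)/4234 = 0.3387.
Squared: 0.3305; 0.3039; 0.1876; 0.1147.
Sum = 0.936691; P₂ = 0.936691 / 10 = 0.0937.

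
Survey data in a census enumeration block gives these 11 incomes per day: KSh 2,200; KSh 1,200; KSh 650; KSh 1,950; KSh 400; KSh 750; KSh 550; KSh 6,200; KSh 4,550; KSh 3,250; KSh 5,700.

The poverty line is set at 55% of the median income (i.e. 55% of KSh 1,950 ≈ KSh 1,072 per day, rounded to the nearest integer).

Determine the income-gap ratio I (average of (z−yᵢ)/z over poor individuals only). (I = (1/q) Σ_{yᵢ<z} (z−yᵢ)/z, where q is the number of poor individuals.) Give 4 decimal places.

0.4520

Below the line: KSh 400, KSh 550, KSh 650, KSh 750 (q = 4 of N = 11).
Shortfall ratios (z−y)/z: 0.6269, 0.4869, 0.3937, 0.3004; sum = 1.807836.
I averages over the q = 4 poor units only: 1.807836 / 4 = 0.4520.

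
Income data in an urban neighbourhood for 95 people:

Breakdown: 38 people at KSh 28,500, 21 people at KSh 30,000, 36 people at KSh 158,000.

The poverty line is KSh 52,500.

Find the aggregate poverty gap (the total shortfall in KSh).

KSh 1,384,500

Incomes under z: 38×KSh 28,500, 21×KSh 30,000 (q = 59 of N = 95).
Individual gaps: 38×(52500−28500) = 912000; 21×(52500−30000) = 472500.
Aggregate gap = KSh 1,384,500.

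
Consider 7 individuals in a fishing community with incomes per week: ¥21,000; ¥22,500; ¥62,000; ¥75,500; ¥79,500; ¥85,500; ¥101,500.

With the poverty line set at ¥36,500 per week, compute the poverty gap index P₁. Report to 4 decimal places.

Below the line: ¥21,000, ¥22,500 (q = 2 of N = 7).
Shortfall ratios: (36500−21000)/36500 = 0.4247; (36500−22500)/36500 = 0.3836.
Sum of shortfalls = 0.808219; P₁ averages over all N: 0.808219 / 7 = 0.1155.

0.1155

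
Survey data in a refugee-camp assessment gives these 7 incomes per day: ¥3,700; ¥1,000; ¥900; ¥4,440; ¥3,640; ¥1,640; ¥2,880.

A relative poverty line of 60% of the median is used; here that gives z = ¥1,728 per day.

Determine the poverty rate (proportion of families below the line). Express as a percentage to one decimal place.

42.9%

3 of the 7 families have income below ¥1,728.
H = 3/7 = 42.9%.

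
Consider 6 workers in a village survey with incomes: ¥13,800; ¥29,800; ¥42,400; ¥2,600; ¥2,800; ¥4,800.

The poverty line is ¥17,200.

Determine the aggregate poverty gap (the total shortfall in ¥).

¥44,800

Poor units: ¥2,600, ¥2,800, ¥4,800, ¥13,800 (q = 4 of N = 6).
Individual gaps: 17200−2600 = 14600; 17200−2800 = 14400; 17200−4800 = 12400; 17200−13800 = 3400.
Aggregate gap = ¥44,800.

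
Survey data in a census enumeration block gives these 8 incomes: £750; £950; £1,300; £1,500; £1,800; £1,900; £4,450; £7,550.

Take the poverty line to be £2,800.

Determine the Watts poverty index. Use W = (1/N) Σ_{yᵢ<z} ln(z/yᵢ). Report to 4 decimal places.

Incomes under z: £750, £950, £1,300, £1,500, £1,800, £1,900 (q = 6 of N = 8).
Log gaps: ln(2800/750) = 1.3173; ln(2800/950) = 1.0809; ln(2800/1300) = 0.7673; ln(2800/1500) = 0.6242; ln(2800/1800) = 0.4418; ln(2800/1900) = 0.3878.
W = 4.619222 / 8 = 0.5774.

0.5774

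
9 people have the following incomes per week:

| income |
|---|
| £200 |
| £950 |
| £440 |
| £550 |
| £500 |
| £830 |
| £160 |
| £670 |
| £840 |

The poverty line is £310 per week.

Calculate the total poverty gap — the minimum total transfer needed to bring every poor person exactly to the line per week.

Poor units: £160, £200 (q = 2 of N = 9).
Individual gaps: 310−160 = 150; 310−200 = 110.
Aggregate gap = £260.

£260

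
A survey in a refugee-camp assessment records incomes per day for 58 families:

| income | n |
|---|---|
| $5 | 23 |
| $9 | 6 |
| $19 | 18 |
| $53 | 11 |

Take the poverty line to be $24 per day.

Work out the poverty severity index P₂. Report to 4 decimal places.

Below z: 23×$5, 6×$9, 18×$19 (q = 47 of N = 58).
Relative gaps: (24−5)/24 = 0.7917 (×23); (24−9)/24 = 0.6250 (×6); (24−19)/24 = 0.2083 (×18).
Squared: 0.6267 (×23); 0.3906 (×6); 0.0434 (×18).
Sum = 17.539931; P₂ = 17.539931 / 58 = 0.3024.

0.3024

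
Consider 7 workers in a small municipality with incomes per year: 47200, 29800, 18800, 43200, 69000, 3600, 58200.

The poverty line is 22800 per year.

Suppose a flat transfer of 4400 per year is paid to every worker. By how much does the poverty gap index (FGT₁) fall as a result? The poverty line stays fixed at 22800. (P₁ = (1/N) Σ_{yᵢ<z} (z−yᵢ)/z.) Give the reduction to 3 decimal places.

Before: below the line — 3600, 18800; poverty gap index (FGT₁) = 0.14536.
After the 4400 transfer: below the line — 8000; poverty gap index (FGT₁) = 0.09273.
Reduction = 0.14536 − 0.09273 = 0.053.

0.053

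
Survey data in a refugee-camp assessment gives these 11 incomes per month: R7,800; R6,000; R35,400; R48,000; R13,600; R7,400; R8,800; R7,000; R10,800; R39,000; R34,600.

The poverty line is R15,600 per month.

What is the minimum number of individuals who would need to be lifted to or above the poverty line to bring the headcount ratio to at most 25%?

5

Currently q = 7 of N = 11 are below the line (H = 0.636).
A headcount ratio of at most 25% allows at most ⌊0.25 × 11⌋ = 2 poor individuals.
So at least 7 − 2 = 5 must be lifted.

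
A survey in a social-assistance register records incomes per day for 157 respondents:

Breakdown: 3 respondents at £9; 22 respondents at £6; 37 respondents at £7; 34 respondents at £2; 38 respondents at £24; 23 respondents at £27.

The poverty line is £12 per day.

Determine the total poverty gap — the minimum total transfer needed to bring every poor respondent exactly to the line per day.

£666

Poor units: 34×£2, 22×£6, 37×£7, 3×£9 (q = 96 of N = 157).
Individual gaps: 34×(12−2) = 340; 22×(12−6) = 132; 37×(12−7) = 185; 3×(12−9) = 9.
Aggregate gap = £666.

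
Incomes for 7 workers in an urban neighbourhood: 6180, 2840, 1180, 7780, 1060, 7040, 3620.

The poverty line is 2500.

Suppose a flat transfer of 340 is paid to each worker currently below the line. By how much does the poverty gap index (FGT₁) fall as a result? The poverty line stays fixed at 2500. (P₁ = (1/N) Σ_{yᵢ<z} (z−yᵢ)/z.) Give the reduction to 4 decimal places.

0.0389

Before: below the line — 1060, 1180; poverty gap index (FGT₁) = 0.157714.
After the 340 transfer: below the line — 1400, 1520; poverty gap index (FGT₁) = 0.118857.
Reduction = 0.157714 − 0.118857 = 0.0389.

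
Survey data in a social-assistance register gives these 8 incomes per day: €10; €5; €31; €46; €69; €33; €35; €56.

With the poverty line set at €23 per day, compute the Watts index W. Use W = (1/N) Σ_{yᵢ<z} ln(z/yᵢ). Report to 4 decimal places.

0.2949

Incomes under z: €5, €10 (q = 2 of N = 8).
ln(z/y) terms: ln(23/5) = 1.5261; ln(23/10) = 0.8329.
W = 2.358965 / 8 = 0.2949.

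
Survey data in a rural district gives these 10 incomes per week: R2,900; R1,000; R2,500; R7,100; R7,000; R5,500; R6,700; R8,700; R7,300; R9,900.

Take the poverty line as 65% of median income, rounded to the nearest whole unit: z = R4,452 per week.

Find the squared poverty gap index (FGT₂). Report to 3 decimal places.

0.091

Below z: R1,000, R2,500, R2,900 (q = 3 of N = 10).
Gap ratios (z−y)/z: (4452−1000)/4452 = 0.7754; (4452−2500)/4452 = 0.4385; (4452−2900)/4452 = 0.3486.
Squared: 0.6012; 0.1922; 0.1215.
Sum = 0.914987; P₂ = 0.914987 / 10 = 0.091.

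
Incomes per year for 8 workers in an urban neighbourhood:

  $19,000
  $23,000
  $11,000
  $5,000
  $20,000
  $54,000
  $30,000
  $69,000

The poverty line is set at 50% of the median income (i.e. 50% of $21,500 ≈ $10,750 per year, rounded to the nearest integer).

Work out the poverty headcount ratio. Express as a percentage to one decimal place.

1 of the 8 workers have income below $10,750.
H = 1/8 = 12.5%.

12.5%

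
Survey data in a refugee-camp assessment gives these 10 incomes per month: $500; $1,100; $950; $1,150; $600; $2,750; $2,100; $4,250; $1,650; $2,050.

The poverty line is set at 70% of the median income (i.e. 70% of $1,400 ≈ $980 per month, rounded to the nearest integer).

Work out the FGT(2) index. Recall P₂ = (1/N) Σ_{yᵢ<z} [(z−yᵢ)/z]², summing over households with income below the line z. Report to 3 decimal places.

0.039

Poor units: $500, $600, $950 (q = 3 of N = 10).
Relative gaps: (980−500)/980 = 0.4898; (980−600)/980 = 0.3878; (980−950)/980 = 0.0306.
Squared: 0.2399; 0.1504; 0.0009.
Sum = 0.391191; P₂ = 0.391191 / 10 = 0.039.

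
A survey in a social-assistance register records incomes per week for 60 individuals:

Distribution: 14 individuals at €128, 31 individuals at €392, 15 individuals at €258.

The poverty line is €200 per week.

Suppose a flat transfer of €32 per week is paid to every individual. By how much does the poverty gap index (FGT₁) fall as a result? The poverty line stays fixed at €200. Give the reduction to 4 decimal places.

0.0373

Before: below the line — 14×€128; poverty gap index (FGT₁) = 0.084000.
After the €32 transfer: below the line — 14×€160; poverty gap index (FGT₁) = 0.046667.
Reduction = 0.084000 − 0.046667 = 0.0373.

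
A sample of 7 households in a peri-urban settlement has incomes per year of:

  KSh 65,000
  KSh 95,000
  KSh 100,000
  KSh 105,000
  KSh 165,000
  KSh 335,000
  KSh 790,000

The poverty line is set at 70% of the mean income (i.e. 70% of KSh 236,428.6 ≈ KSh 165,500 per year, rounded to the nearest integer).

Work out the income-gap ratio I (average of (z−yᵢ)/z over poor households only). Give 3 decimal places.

Poor units: KSh 65,000, KSh 95,000, KSh 100,000, KSh 105,000, KSh 165,000 (q = 5 of N = 7).
Relative gaps: 0.6073, 0.4260, 0.3958, 0.3656, 0.0030; sum = 1.797583.
I averages over the q = 5 poor units only: 1.797583 / 5 = 0.360.

0.360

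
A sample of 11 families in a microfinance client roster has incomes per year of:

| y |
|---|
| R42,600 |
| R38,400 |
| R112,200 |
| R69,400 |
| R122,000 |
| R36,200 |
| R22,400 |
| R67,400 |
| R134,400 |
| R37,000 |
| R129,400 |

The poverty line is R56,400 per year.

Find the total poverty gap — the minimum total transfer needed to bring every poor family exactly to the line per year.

R105,400

Incomes under z: R22,400, R36,200, R37,000, R38,400, R42,600 (q = 5 of N = 11).
Individual gaps: 56400−22400 = 34000; 56400−36200 = 20200; 56400−37000 = 19400; 56400−38400 = 18000; 56400−42600 = 13800.
Aggregate gap = R105,400.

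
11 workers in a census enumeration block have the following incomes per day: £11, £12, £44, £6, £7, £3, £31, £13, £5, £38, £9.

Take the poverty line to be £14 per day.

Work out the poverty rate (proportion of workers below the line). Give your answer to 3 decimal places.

8 of the 11 workers have income below £14.
H = 8/11 = 0.727.

0.727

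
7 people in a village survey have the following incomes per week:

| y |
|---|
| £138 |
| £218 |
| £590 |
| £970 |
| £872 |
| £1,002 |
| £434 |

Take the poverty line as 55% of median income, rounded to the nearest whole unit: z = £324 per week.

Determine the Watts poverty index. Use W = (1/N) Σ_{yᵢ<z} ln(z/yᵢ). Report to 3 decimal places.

0.179

Poor units: £138, £218 (q = 2 of N = 7).
Log shortfalls: ln(324/138) = 0.8535; ln(324/218) = 0.3962.
W = 1.249738 / 7 = 0.179.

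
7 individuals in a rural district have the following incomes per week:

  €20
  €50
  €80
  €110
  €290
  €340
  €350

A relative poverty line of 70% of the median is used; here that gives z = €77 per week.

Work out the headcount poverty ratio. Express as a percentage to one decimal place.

28.6%

2 of the 7 individuals have income below €77.
H = 2/7 = 28.6%.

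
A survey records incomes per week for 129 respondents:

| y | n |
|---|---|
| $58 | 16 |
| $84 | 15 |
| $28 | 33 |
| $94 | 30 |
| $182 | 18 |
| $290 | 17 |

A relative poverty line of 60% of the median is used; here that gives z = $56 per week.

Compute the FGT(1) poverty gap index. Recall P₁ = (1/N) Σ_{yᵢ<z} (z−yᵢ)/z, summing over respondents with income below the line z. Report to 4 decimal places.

0.1279

Below the line: 33×$28 (q = 33 of N = 129).
Gap ratios (z−y)/z: (56−28)/56 = 0.5000 (×33).
Σ = 16.500000. Dividing by the full population N = 129 gives P₁ = 0.1279.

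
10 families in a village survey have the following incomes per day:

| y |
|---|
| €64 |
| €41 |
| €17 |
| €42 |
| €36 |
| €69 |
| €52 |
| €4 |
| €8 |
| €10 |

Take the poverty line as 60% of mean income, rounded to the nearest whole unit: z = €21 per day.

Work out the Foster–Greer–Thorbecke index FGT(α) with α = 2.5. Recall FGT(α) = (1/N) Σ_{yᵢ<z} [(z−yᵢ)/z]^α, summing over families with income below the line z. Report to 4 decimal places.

0.1106

Poor units: €4, €8, €10, €17 (q = 4 of N = 10).
Relative gaps: (21−4)/21 = 0.8095; (21−8)/21 = 0.6190; (21−10)/21 = 0.5238; (21−17)/21 = 0.1905.
Raised to α = 2.5: 0.58962; 0.30152; 0.19858; 0.01583.
Sum = 1.105552; FGT(2.5) = 1.105552 / 10 = 0.1106.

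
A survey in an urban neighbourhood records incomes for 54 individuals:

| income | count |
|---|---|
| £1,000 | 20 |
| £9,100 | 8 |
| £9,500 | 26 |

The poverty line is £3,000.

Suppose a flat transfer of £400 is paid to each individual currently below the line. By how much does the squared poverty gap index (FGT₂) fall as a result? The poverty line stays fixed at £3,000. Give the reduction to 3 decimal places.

0.059

Before: below the line — 20×£1,000; squared poverty gap index (FGT₂) = 0.16461.
After the £400 transfer: below the line — 20×£1,400; squared poverty gap index (FGT₂) = 0.10535.
Reduction = 0.16461 − 0.10535 = 0.059.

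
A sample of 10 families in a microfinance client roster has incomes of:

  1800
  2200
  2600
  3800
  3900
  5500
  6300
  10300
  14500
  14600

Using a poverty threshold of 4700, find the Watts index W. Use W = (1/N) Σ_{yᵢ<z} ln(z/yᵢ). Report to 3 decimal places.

Incomes under z: 1800, 2200, 2600, 3800, 3900 (q = 5 of N = 10).
Log shortfalls: ln(4700/1800) = 0.9598; ln(4700/2200) = 0.7591; ln(4700/2600) = 0.5921; ln(4700/3800) = 0.2126; ln(4700/3900) = 0.1866.
W = 2.710079 / 10 = 0.271.

0.271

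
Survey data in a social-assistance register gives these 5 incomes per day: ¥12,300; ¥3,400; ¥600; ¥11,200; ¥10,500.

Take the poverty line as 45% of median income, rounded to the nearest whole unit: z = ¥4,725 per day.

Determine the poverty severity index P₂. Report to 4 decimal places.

0.1682

Incomes under z: ¥600, ¥3,400 (q = 2 of N = 5).
Normalized shortfalls: (4725−600)/4725 = 0.8730; (4725−3400)/4725 = 0.2804.
Squared: 0.7622; 0.0786.
Sum = 0.840794; P₂ = 0.840794 / 5 = 0.1682.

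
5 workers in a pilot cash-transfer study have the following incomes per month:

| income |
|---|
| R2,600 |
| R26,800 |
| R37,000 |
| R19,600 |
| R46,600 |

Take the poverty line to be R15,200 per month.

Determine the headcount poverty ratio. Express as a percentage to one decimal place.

20.0%

1 of the 5 workers have income below R15,200.
H = 1/5 = 20.0%.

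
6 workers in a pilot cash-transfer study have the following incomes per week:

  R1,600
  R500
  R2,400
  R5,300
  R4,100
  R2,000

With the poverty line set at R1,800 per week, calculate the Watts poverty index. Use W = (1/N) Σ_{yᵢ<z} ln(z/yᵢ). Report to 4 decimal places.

0.2331

Incomes under z: R500, R1,600 (q = 2 of N = 6).
Log shortfalls: ln(1800/500) = 1.2809; ln(1800/1600) = 0.1178.
W = 1.398717 / 6 = 0.2331.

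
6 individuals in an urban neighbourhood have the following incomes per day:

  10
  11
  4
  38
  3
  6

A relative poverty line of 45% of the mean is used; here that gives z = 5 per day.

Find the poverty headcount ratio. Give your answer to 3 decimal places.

0.333

2 of the 6 individuals have income below 5.
H = 2/6 = 0.333.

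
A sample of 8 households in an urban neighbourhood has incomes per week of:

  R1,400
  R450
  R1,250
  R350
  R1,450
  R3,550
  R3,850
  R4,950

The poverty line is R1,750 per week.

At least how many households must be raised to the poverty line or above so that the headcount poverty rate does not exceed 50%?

Currently q = 5 of N = 8 are below the line (H = 0.625).
A headcount ratio of at most 50% allows at most ⌊0.50 × 8⌋ = 4 poor households.
So at least 5 − 4 = 1 must be lifted.

1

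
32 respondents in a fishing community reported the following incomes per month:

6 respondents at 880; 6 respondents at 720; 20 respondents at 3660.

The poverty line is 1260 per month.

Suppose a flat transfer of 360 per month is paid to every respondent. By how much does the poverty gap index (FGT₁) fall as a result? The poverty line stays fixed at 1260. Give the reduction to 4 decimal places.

Before: below the line — 6×720, 6×880; poverty gap index (FGT₁) = 0.136905.
After the 360 transfer: below the line — 6×1080, 6×1240; poverty gap index (FGT₁) = 0.029762.
Reduction = 0.136905 − 0.029762 = 0.1071.

0.1071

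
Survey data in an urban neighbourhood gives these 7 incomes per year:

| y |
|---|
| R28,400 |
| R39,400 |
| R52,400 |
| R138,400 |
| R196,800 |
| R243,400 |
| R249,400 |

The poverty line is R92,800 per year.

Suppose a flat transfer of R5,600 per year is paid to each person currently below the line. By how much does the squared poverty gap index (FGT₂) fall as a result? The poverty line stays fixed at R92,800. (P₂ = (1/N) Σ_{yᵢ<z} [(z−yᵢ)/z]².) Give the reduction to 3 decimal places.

Before: below the line — R28,400, R39,400, R52,400; squared poverty gap index (FGT₂) = 0.14318.
After the R5,600 transfer: below the line — R34,000, R45,000, R58,000; squared poverty gap index (FGT₂) = 0.11534.
Reduction = 0.14318 − 0.11534 = 0.028.

0.028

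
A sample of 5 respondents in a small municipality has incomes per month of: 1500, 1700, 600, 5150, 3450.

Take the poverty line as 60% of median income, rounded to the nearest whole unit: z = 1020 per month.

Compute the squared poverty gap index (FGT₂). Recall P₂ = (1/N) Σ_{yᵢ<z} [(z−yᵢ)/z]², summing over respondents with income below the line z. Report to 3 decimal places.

0.034

Incomes under z: 600 (q = 1 of N = 5).
Normalized shortfalls: (1020−600)/1020 = 0.4118.
Squared: 0.1696.
Sum = 0.169550; P₂ = 0.169550 / 5 = 0.034.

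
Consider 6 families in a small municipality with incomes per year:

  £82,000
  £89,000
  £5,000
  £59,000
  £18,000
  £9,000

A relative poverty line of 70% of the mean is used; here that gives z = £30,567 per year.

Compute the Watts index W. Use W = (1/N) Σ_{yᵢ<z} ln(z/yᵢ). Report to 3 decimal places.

0.594

Poor units: £5,000, £9,000, £18,000 (q = 3 of N = 6).
Log shortfalls: ln(30567/5000) = 1.8105; ln(30567/9000) = 1.2227; ln(30567/18000) = 0.5295.
W = 3.562729 / 6 = 0.594.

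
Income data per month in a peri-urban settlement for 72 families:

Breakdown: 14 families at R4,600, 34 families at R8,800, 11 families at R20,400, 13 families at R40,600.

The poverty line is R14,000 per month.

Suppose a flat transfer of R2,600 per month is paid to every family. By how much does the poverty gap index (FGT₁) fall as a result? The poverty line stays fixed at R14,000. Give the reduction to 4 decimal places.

0.1238

Before: below the line — 14×R4,600, 34×R8,800; poverty gap index (FGT₁) = 0.305952.
After the R2,600 transfer: below the line — 14×R7,200, 34×R11,400; poverty gap index (FGT₁) = 0.182143.
Reduction = 0.305952 − 0.182143 = 0.1238.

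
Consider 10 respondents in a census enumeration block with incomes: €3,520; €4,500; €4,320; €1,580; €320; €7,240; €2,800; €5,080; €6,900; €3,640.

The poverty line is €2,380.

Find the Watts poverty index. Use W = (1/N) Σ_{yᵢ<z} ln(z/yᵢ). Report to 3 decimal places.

0.242

Incomes under z: €320, €1,580 (q = 2 of N = 10).
Log shortfalls: ln(2380/320) = 2.0065; ln(2380/1580) = 0.4097.
W = 2.416210 / 10 = 0.242.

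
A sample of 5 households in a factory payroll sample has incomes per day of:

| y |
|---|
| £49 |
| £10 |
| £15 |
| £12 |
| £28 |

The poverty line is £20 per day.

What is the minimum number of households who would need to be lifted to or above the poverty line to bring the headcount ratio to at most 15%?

3

Currently q = 3 of N = 5 are below the line (H = 0.600).
A headcount ratio of at most 15% allows at most ⌊0.15 × 5⌋ = 0 poor households.
So at least 3 − 0 = 3 must be lifted.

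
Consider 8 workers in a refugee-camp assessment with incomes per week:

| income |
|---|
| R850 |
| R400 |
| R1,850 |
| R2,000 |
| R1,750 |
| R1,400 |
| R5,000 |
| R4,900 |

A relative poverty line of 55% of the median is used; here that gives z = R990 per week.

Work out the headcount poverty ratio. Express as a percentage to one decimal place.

2 of the 8 workers have income below R990.
H = 2/8 = 25.0%.

25.0%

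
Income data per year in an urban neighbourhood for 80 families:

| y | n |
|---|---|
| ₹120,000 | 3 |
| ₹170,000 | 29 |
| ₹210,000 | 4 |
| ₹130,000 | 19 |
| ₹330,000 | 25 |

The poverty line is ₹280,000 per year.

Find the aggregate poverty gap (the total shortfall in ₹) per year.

Incomes under z: 3×₹120,000, 19×₹130,000, 29×₹170,000, 4×₹210,000 (q = 55 of N = 80).
Individual gaps: 3×(280000−120000) = 480000; 19×(280000−130000) = 2850000; 29×(280000−170000) = 3190000; 4×(280000−210000) = 280000.
Aggregate gap = ₹6,800,000.

₹6,800,000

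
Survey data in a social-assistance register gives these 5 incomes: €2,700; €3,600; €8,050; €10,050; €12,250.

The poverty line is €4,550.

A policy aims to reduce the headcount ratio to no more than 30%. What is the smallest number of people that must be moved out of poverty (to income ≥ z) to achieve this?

1

2 of the 5 people are poor, so H = 2/5 = 0.400.
A headcount ratio of at most 30% allows at most ⌊0.30 × 5⌋ = 1 poor people.
So at least 2 − 1 = 1 must be lifted.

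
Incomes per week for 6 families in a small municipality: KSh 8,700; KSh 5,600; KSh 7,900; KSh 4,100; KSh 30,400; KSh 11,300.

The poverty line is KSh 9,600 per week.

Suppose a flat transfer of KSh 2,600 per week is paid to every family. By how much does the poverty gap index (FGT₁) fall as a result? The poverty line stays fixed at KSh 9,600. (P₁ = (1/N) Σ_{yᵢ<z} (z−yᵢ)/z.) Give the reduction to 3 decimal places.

0.135

Before: below the line — KSh 4,100, KSh 5,600, KSh 7,900, KSh 8,700; poverty gap index (FGT₁) = 0.21007.
After the KSh 2,600 transfer: below the line — KSh 6,700, KSh 8,200; poverty gap index (FGT₁) = 0.07465.
Reduction = 0.21007 − 0.07465 = 0.135.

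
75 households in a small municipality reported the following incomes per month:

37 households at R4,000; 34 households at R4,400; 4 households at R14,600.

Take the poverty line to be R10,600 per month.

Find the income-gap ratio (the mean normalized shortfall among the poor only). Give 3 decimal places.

Below z: 37×R4,000, 34×R4,400 (q = 71 of N = 75).
Relative gaps: 0.6226 (×37), 0.5849 (×34); sum = 42.924528.
I averages over the q = 71 poor units only: 42.924528 / 71 = 0.605.

0.605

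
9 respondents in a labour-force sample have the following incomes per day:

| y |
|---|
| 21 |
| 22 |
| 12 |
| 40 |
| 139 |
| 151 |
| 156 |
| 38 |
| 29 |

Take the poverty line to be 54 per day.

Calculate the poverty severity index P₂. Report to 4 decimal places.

Below the line: 12, 21, 22, 29, 38, 40 (q = 6 of N = 9).
Relative gaps: (54−12)/54 = 0.7778; (54−21)/54 = 0.6111; (54−22)/54 = 0.5926; (54−29)/54 = 0.4630; (54−38)/54 = 0.2963; (54−40)/54 = 0.2593.
Squared: 0.6049; 0.3735; 0.3512; 0.2143; 0.0878; 0.0672.
Sum = 1.698903; P₂ = 1.698903 / 9 = 0.1888.

0.1888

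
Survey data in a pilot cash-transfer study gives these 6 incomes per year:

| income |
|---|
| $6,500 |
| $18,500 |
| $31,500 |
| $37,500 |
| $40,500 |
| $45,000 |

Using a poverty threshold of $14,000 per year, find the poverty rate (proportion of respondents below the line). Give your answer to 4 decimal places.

0.1667

1 of the 6 respondents have income below $14,000.
H = 1/6 = 0.1667.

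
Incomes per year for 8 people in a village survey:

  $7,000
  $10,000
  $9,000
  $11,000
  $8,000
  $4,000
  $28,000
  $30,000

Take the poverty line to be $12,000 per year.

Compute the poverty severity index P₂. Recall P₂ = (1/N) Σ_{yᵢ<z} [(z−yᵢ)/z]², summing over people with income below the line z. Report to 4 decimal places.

Below the line: $4,000, $7,000, $8,000, $9,000, $10,000, $11,000 (q = 6 of N = 8).
Gap ratios (z−y)/z: (12000−4000)/12000 = 0.6667; (12000−7000)/12000 = 0.4167; (12000−8000)/12000 = 0.3333; (12000−9000)/12000 = 0.2500; (12000−10000)/12000 = 0.1667; (12000−11000)/12000 = 0.0833.
Squared: 0.4444; 0.1736; 0.1111; 0.0625; 0.0278; 0.0069.
Sum = 0.826389; P₂ = 0.826389 / 8 = 0.1033.

0.1033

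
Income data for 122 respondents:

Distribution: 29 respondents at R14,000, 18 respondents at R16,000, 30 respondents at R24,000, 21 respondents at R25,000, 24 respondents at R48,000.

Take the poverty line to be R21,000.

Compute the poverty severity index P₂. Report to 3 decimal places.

Below z: 29×R14,000, 18×R16,000 (q = 47 of N = 122).
Gap ratios (z−y)/z: (21000−14000)/21000 = 0.3333 (×29); (21000−16000)/21000 = 0.2381 (×18).
Squared: 0.1111 (×29); 0.0567 (×18).
Sum = 4.242630; P₂ = 4.242630 / 122 = 0.035.

0.035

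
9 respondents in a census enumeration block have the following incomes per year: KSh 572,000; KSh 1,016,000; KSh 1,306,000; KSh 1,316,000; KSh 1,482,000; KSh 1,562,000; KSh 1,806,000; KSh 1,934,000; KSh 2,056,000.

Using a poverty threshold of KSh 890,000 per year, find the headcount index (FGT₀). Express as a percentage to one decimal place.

11.1%

1 of the 9 respondents have income below KSh 890,000.
H = 1/9 = 11.1%.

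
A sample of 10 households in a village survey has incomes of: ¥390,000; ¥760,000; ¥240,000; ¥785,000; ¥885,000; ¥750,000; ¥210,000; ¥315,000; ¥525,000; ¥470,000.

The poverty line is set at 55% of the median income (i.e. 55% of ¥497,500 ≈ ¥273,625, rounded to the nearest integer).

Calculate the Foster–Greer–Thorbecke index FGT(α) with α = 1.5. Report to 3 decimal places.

0.016

Incomes under z: ¥210,000, ¥240,000 (q = 2 of N = 10).
Gap ratios (z−y)/z: (273625−210000)/273625 = 0.2325; (273625−240000)/273625 = 0.1229.
Raised to α = 1.5: 0.11213; 0.04308.
Sum = 0.155205; FGT(1.5) = 0.155205 / 10 = 0.016.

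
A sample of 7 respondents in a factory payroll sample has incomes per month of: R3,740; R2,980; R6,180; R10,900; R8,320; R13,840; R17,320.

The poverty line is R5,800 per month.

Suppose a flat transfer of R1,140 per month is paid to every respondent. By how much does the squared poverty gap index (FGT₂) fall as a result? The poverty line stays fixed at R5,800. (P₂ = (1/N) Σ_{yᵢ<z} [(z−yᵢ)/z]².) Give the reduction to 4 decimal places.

Before: below the line — R2,980, R3,740; squared poverty gap index (FGT₂) = 0.051792.
After the R1,140 transfer: below the line — R4,120, R4,880; squared poverty gap index (FGT₂) = 0.015580.
Reduction = 0.051792 − 0.015580 = 0.0362.

0.0362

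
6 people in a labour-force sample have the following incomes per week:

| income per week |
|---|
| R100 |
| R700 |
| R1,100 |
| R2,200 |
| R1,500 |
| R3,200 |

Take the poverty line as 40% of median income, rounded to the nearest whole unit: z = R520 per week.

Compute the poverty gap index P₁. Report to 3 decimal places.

Below the line: R100 (q = 1 of N = 6).
Normalized shortfalls: (520−100)/520 = 0.8077.
Σ = 0.807692. Dividing by the full population N = 6 gives P₁ = 0.135.

0.135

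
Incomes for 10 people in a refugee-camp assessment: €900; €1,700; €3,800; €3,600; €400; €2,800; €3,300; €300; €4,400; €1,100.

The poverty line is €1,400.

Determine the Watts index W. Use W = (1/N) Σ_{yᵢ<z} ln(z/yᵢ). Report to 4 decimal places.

Poor units: €300, €400, €900, €1,100 (q = 4 of N = 10).
Log gaps: ln(1400/300) = 1.5404; ln(1400/400) = 1.2528; ln(1400/900) = 0.4418; ln(1400/1100) = 0.2412.
W = 3.476203 / 10 = 0.3476.

0.3476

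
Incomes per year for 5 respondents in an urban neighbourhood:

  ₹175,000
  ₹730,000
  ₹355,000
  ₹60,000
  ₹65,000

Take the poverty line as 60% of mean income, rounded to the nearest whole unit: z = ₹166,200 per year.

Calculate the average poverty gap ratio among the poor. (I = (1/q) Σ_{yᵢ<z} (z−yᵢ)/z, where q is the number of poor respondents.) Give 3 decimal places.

0.624

Incomes under z: ₹60,000, ₹65,000 (q = 2 of N = 5).
Relative gaps: 0.6390, 0.6089; sum = 1.247894.
I averages over the q = 2 poor units only: 1.247894 / 2 = 0.624.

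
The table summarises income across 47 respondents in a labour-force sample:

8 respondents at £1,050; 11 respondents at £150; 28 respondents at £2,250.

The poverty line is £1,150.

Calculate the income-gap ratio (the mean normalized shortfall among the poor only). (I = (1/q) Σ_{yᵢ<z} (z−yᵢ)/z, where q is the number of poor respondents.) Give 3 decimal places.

Below the line: 11×£150, 8×£1,050 (q = 19 of N = 47).
Relative gaps: 0.8696 (×11), 0.0870 (×8); sum = 10.260870.
The income-gap ratio divides by q (the poor only): 10.260870 / 19 = 0.540.

0.540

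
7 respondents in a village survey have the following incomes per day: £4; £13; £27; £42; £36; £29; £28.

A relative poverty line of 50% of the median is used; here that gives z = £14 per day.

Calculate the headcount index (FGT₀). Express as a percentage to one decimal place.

2 of the 7 respondents have income below £14.
H = 2/7 = 28.6%.

28.6%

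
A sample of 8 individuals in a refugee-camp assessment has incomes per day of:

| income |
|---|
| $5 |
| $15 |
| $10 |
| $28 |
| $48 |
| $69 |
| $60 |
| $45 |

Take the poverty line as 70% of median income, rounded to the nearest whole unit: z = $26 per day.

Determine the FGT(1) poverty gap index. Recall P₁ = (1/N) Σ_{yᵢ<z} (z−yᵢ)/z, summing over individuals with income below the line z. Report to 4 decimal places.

0.2308

Below z: $5, $10, $15 (q = 3 of N = 8).
Gap ratios (z−y)/z: (26−5)/26 = 0.8077; (26−10)/26 = 0.6154; (26−15)/26 = 0.4231.
Sum of shortfalls = 1.846154; P₁ averages over all N: 1.846154 / 8 = 0.2308.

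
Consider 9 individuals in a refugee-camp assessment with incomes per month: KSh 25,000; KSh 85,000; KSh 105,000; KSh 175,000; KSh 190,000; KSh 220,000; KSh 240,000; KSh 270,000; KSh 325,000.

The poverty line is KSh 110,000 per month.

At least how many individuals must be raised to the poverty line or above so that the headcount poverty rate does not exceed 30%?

1

Currently q = 3 of N = 9 are below the line (H = 0.333).
A headcount ratio of at most 30% allows at most ⌊0.30 × 9⌋ = 2 poor individuals.
So at least 3 − 2 = 1 must be lifted.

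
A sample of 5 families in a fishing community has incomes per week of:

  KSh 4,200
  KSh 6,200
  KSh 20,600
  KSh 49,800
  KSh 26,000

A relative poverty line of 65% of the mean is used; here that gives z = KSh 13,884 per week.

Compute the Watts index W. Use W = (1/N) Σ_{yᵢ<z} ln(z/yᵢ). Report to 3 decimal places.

Incomes under z: KSh 4,200, KSh 6,200 (q = 2 of N = 5).
ln(z/y) terms: ln(13884/4200) = 1.1957; ln(13884/6200) = 0.8062.
W = 2.001840 / 5 = 0.400.

0.400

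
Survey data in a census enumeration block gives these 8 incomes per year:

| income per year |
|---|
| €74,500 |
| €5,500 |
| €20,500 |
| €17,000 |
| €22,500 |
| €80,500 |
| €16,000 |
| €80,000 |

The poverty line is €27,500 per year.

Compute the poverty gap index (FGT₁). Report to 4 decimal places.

Below the line: €5,500, €16,000, €17,000, €20,500, €22,500 (q = 5 of N = 8).
Shortfall ratios: (27500−5500)/27500 = 0.8000; (27500−16000)/27500 = 0.4182; (27500−17000)/27500 = 0.3818; (27500−20500)/27500 = 0.2545; (27500−22500)/27500 = 0.1818.
Σ = 2.036364. Dividing by the full population N = 8 gives P₁ = 0.2545.

0.2545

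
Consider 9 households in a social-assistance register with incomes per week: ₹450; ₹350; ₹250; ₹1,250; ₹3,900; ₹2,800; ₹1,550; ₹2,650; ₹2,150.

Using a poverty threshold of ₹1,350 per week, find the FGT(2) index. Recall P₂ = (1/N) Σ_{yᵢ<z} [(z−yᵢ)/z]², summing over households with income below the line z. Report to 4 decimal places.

0.1847

Poor units: ₹250, ₹350, ₹450, ₹1,250 (q = 4 of N = 9).
Gap ratios (z−y)/z: (1350−250)/1350 = 0.8148; (1350−350)/1350 = 0.7407; (1350−450)/1350 = 0.6667; (1350−1250)/1350 = 0.0741.
Squared: 0.6639; 0.5487; 0.4444; 0.0055.
Sum = 1.662551; P₂ = 1.662551 / 9 = 0.1847.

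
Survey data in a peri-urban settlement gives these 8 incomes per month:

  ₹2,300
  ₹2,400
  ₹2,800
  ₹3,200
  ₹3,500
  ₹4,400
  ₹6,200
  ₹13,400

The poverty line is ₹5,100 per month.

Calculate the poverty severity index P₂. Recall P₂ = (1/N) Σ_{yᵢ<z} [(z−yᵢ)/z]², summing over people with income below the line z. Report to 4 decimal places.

0.1301

Poor units: ₹2,300, ₹2,400, ₹2,800, ₹3,200, ₹3,500, ₹4,400 (q = 6 of N = 8).
Shortfall ratios: (5100−2300)/5100 = 0.5490; (5100−2400)/5100 = 0.5294; (5100−2800)/5100 = 0.4510; (5100−3200)/5100 = 0.3725; (5100−3500)/5100 = 0.3137; (5100−4400)/5100 = 0.1373.
Squared: 0.3014; 0.2803; 0.2034; 0.1388; 0.0984; 0.0188.
Sum = 1.041138; P₂ = 1.041138 / 8 = 0.1301.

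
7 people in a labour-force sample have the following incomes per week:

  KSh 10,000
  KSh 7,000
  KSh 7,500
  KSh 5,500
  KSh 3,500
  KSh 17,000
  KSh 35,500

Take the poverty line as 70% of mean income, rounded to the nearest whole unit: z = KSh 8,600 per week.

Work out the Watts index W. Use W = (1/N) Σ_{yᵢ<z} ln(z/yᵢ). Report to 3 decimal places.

Incomes under z: KSh 3,500, KSh 5,500, KSh 7,000, KSh 7,500 (q = 4 of N = 7).
Log shortfalls: ln(8600/3500) = 0.8990; ln(8600/5500) = 0.4470; ln(8600/7000) = 0.2059; ln(8600/7500) = 0.1369.
W = 1.688725 / 7 = 0.241.

0.241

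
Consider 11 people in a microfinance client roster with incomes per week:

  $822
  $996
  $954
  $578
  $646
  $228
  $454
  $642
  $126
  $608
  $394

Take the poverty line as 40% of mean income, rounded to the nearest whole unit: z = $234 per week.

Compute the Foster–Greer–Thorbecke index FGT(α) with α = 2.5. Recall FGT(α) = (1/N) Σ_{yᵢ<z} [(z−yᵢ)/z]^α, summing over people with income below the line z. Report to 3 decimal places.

0.013

Poor units: $126, $228 (q = 2 of N = 11).
Relative gaps: (234−126)/234 = 0.4615; (234−228)/234 = 0.0256.
Raised to α = 2.5: 0.14472; 0.00011.
Sum = 0.144822; FGT(2.5) = 0.144822 / 11 = 0.013.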